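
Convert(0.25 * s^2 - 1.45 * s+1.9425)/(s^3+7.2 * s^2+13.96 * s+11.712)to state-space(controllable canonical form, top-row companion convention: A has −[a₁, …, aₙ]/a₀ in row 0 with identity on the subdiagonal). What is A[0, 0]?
Reachable canonical form for den = s^3 + 7.2*s^2 + 13.96*s + 11.712: top row of A = -[a₁,a₂,...,aₙ]/a₀, ones on the subdiagonal, zeros elsewhere.
A = [[-7.2, -13.96, -11.712], [1, 0, 0], [0, 1, 0]].
A[0,0] = -7.2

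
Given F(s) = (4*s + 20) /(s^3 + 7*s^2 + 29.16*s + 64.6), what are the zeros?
Set numerator = 0: 4*s + 20 = 0 → Zeros: -5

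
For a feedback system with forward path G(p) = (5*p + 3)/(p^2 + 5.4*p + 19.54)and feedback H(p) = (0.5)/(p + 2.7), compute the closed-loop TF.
Closed-loop T = G/(1+GH).
Numerator: G_num * H_den = 5*p^2 + 16.5*p + 8.1.
Denominator: G_den * H_den + G_num * H_num = (p^3 + 8.1*p^2 + 34.12*p + 52.758) + (2.5*p + 1.5) = p^3 + 8.1*p^2 + 36.62*p + 54.258.
T(p) = (5*p^2 + 16.5*p + 8.1)/(p^3 + 8.1*p^2 + 36.62*p + 54.258)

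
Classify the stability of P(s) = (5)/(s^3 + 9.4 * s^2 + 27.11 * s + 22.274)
Denominator: s^3 + 9.4*s^2 + 27.11*s + 22.274 = (s + 1.4)(s + 4.3)(s + 3.7). Poles: -1.4, -3.7, -4.3. Stable (all poles in LHP)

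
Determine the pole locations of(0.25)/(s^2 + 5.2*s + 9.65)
Set denominator = 0: s^2 + 5.2*s + 9.65 = 0 → Poles: -2.6 + 1.7j, -2.6 - 1.7j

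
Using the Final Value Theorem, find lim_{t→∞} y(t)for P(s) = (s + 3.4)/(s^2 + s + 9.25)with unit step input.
FVT: lim_{t→∞} y(t) = lim_{s→0} s*Y(s) where Y(s) = P(s)/s.
= lim_{s→0} P(s) = P(0) = num(0)/den(0) = 3.4/9.25 = 0.3676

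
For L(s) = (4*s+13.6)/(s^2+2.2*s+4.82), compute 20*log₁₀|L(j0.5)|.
Substitute s = j*0.5: L(j0.5) = 2.91253 - 0.263409j.
|L(j0.5)| = sqrt(Re² + Im²) = 2.924.
20*log₁₀(2.924) = 9.32 dB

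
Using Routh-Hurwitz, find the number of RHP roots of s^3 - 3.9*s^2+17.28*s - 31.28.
Routh array:
s^3: [1, 17.28]; s^2: [-3.9, -31.28]; s^1: [9.25949]; s^0: [-31.28]
First column: [1, -3.9, 9.25949, -31.28]. Sign changes = RHP roots = 3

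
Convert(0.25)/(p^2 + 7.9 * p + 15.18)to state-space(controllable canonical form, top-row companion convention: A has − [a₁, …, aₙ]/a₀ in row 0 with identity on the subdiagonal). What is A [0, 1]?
Reachable canonical form for den = p^2 + 7.9*p + 15.18: top row of A = -[a₁,a₂,...,aₙ]/a₀, ones on the subdiagonal, zeros elsewhere.
A = [[-7.9, -15.18], [1, 0]].
A[0,1] = -15.18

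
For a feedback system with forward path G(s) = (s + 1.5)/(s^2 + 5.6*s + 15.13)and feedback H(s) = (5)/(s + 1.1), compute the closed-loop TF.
Closed-loop T = G/(1+GH).
Numerator: G_num * H_den = s^2 + 2.6*s + 1.65.
Denominator: G_den * H_den + G_num * H_num = (s^3 + 6.7*s^2 + 21.29*s + 16.643) + (5*s + 7.5) = s^3 + 6.7*s^2 + 26.29*s + 24.143.
T(s) = (s^2 + 2.6*s + 1.65)/(s^3 + 6.7*s^2 + 26.29*s + 24.143)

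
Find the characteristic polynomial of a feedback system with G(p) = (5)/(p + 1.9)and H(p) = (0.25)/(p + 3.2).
Characteristic poly = G_den * H_den + G_num * H_num = (p^2 + 5.1*p + 6.08) + (1.25) = p^2 + 5.1*p + 7.33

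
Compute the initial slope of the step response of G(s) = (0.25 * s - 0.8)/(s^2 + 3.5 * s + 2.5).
IVT: y'(0⁺) = lim_{s→∞} s²·Y(s) = lim_{s→∞} s·G(s).
deg(num) = 1, deg(den) = 2, relative degree = 1, so s·G(s) → (leading num)/(leading den) = 0.25/1 = 0.25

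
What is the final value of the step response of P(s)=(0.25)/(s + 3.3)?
FVT: lim_{t→∞} y(t) = lim_{s→0} s*Y(s) where Y(s) = P(s)/s.
= lim_{s→0} P(s) = P(0) = num(0)/den(0) = 0.25/3.3 = 0.07576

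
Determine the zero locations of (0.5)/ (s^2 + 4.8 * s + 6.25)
Numerator is a nonzero constant (0.5) → Zeros: none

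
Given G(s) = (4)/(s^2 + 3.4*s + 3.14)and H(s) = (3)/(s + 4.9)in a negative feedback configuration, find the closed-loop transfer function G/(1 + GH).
Closed-loop T = G/(1+GH).
Numerator: G_num * H_den = 4*s + 19.6.
Denominator: G_den * H_den + G_num * H_num = (s^3 + 8.3*s^2 + 19.8*s + 15.386) + (12) = s^3 + 8.3*s^2 + 19.8*s + 27.386.
T(s) = (4*s + 19.6)/(s^3 + 8.3*s^2 + 19.8*s + 27.386)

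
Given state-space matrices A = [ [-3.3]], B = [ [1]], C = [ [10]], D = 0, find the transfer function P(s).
P(s) = C(sI - A)⁻¹B + D.
Characteristic polynomial det(sI - A) = s + 3.3.
Numerator from C·adj(sI-A)·B + D·det(sI-A) = 10.
P(s) = (10)/(s + 3.3)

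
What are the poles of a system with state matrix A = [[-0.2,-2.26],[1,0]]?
Eigenvalues solve det(λI - A) = 0.
Characteristic polynomial: λ^2 + 0.2*λ + 2.26 = 0.
Roots: -0.1 + 1.5j, -0.1 - 1.5j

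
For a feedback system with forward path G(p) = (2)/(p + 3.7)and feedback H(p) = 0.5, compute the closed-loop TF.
Closed-loop T = G/(1+GH).
Numerator: G_num * H_den = 2.
Denominator: G_den * H_den + G_num * H_num = (p + 3.7) + (1) = p + 4.7.
T(p) = (2)/(p + 4.7)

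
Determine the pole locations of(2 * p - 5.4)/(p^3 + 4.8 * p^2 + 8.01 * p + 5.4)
Set denominator = 0: p^3 + 4.8*p^2 + 8.01*p + 5.4 = (p + 2.4)(p^2 + 2.4*p + 2.25) = 0 → Poles: -1.2 + 0.9j, -1.2 - 0.9j, -2.4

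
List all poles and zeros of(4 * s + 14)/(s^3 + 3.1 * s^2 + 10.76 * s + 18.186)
Set denominator = 0: s^3 + 3.1*s^2 + 10.76*s + 18.186 = (s + 2.1)(s^2 + s + 8.66) = 0 → Poles: -0.5 + 2.9j, -0.5 - 2.9j, -2.1
Set numerator = 0: 4*s + 14 = 0 → Zeros: -3.5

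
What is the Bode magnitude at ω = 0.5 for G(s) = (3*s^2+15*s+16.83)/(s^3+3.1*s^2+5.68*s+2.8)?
Substitute s = j*0.5: G(j0.5) = 4.61342 - 2.4817j.
|G(j0.5)| = sqrt(Re² + Im²) = 5.239.
20*log₁₀(5.239) = 14.38 dB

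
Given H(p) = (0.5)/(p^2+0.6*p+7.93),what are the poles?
Set denominator = 0: p^2 + 0.6*p + 7.93 = 0 → Poles: -0.3 + 2.8j, -0.3 - 2.8j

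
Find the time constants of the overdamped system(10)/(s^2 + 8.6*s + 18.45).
Overdamped: real poles at -4.5, -4.1. τ = -1/pole → τ₁ = 0.2222, τ₂ = 0.2439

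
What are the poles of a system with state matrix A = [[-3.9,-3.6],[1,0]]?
Eigenvalues solve det(λI - A) = 0.
Characteristic polynomial: λ^2 + 3.9*λ + 3.6 = 0.
Factor: (λ + 2.4)(λ + 1.5) = 0.
Roots: -1.5, -2.4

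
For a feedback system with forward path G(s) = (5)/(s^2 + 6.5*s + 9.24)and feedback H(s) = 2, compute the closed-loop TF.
Closed-loop T = G/(1+GH).
Numerator: G_num * H_den = 5.
Denominator: G_den * H_den + G_num * H_num = (s^2 + 6.5*s + 9.24) + (10) = s^2 + 6.5*s + 19.24.
T(s) = (5)/(s^2 + 6.5*s + 19.24)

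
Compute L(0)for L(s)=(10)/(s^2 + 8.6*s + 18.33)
DC gain = L(0) = num(0)/den(0) = 10/18.33 = 0.5456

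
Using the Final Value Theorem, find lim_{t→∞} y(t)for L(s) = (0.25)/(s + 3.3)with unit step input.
FVT: lim_{t→∞} y(t) = lim_{s→0} s*Y(s) where Y(s) = L(s)/s.
= lim_{s→0} L(s) = L(0) = num(0)/den(0) = 0.25/3.3 = 0.07576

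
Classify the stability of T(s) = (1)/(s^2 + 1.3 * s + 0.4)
Denominator: s^2 + 1.3*s + 0.4 = (s + 0.8)(s + 0.5). Poles: -0.5, -0.8. Stable (all poles in LHP)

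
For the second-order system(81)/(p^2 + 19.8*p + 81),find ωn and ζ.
Standard form: ωn²/(p²+2ζωn·p+ωn²).
const=81=ωn² → ωn=9, p coeff=19.8=2ζωn → ζ=1.1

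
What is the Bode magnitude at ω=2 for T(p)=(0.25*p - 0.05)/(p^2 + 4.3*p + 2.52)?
Substitute p = j*2: T(j2) = 0.057439 - 0.00407089j.
|T(j2)| = sqrt(Re² + Im²) = 0.05758.
20*log₁₀(0.05758) = -24.79 dB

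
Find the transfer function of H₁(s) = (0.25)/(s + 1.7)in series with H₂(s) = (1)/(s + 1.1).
Series: H = H₁ · H₂ = (n₁·n₂)/(d₁·d₂).
Num: n₁·n₂ = 0.25. Den: d₁·d₂ = s^2 + 2.8*s + 1.87.
H(s) = (0.25)/(s^2 + 2.8*s + 1.87)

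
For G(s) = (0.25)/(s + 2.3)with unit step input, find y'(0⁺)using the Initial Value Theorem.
IVT: y'(0⁺) = lim_{s→∞} s²·Y(s) = lim_{s→∞} s·G(s).
deg(num) = 0, deg(den) = 1, relative degree = 1, so s·G(s) → (leading num)/(leading den) = 0.25/1 = 0.25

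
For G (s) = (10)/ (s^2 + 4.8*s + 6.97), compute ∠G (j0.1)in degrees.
Substitute s = j*0.1: G(j0.1) = 1.42998 - 0.0986193j.
∠G(j0.1) = atan2(Im, Re) = atan2(-0.0986193, 1.42998) = -3.95°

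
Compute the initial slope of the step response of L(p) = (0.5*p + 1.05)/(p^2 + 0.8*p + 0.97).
IVT: y'(0⁺) = lim_{p→∞} p²·Y(p) = lim_{p→∞} p·L(p).
deg(num) = 1, deg(den) = 2, relative degree = 1, so p·L(p) → (leading num)/(leading den) = 0.5/1 = 0.5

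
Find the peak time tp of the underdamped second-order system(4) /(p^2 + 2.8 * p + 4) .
Standard form: ωn²/(p²+2ζωn·p+ωn²) → ωn = 2, ζ = 0.7.
ωd = ωn·√(1-ζ²) = 2·√(1-0.7²) = 1.428.
tp = π/ωd = π/1.428 = 2.2 s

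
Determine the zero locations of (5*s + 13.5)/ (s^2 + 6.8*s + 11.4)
Set numerator = 0: 5*s + 13.5 = 0 → Zeros: -2.7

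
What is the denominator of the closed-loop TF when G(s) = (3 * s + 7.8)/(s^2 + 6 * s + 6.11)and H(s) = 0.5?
Characteristic poly = G_den * H_den + G_num * H_num = (s^2 + 6*s + 6.11) + (1.5*s + 3.9) = s^2 + 7.5*s + 10.01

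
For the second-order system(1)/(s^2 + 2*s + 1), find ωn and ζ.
Standard form: ωn²/(s²+2ζωn·s+ωn²).
const=1=ωn² → ωn=1, s coeff=2=2ζωn → ζ=1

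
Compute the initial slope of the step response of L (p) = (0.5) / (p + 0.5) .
IVT: y'(0⁺) = lim_{p→∞} p²·Y(p) = lim_{p→∞} p·L(p).
deg(num) = 0, deg(den) = 1, relative degree = 1, so p·L(p) → (leading num)/(leading den) = 0.5/1 = 0.5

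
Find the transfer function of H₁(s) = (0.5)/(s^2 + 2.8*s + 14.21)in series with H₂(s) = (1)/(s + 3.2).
Series: H = H₁ · H₂ = (n₁·n₂)/(d₁·d₂).
Num: n₁·n₂ = 0.5. Den: d₁·d₂ = s^3 + 6*s^2 + 23.17*s + 45.472.
H(s) = (0.5)/(s^3 + 6*s^2 + 23.17*s + 45.472)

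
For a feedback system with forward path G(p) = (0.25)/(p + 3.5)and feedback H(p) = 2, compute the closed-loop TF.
Closed-loop T = G/(1+GH).
Numerator: G_num * H_den = 0.25.
Denominator: G_den * H_den + G_num * H_num = (p + 3.5) + (0.5) = p + 4.
T(p) = (0.25)/(p + 4)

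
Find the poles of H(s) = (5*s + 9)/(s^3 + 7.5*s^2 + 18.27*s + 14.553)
Set denominator = 0: s^3 + 7.5*s^2 + 18.27*s + 14.553 = (s + 2.1)(s + 2.1)(s + 3.3) = 0 → Poles: -2.1, -2.1, -3.3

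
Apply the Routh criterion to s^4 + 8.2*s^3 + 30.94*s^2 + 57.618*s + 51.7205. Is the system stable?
Routh array:
s^4: [1, 30.94, 51.7205]; s^3: [8.2, 57.618]; s^2: [23.9134, 51.7205]; s^1: [39.8828]; s^0: [51.7205]
First column: [1, 8.2, 23.9134, 39.8828, 51.7205]. Sign changes = 0.
Yes, stable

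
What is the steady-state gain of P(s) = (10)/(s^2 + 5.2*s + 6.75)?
DC gain = P(0) = num(0)/den(0) = 10/6.75 = 1.481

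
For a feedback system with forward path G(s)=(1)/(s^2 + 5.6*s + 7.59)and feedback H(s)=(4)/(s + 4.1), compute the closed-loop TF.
Closed-loop T = G/(1+GH).
Numerator: G_num * H_den = s + 4.1.
Denominator: G_den * H_den + G_num * H_num = (s^3 + 9.7*s^2 + 30.55*s + 31.119) + (4) = s^3 + 9.7*s^2 + 30.55*s + 35.119.
T(s) = (s + 4.1)/(s^3 + 9.7*s^2 + 30.55*s + 35.119)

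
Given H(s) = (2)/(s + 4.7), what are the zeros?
Numerator is a nonzero constant (2) → Zeros: none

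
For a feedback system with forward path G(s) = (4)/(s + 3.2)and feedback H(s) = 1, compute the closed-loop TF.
Closed-loop T = G/(1+GH).
Numerator: G_num * H_den = 4.
Denominator: G_den * H_den + G_num * H_num = (s + 3.2) + (4) = s + 7.2.
T(s) = (4)/(s + 7.2)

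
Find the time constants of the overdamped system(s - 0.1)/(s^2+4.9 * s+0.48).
Overdamped: real poles at -0.1, -4.8. τ = -1/pole → τ₁ = 10, τ₂ = 0.2083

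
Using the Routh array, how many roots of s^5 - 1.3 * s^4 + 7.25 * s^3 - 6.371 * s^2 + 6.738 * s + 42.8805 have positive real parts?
Routh array:
s^5: [1, 7.25, 6.738]; s^4: [-1.3, -6.371, 42.8805]; s^3: [2.34923, 39.723]; s^2: [15.6106, 42.8805]; s^1: [33.2699]; s^0: [42.8805]
First column: [1, -1.3, 2.34923, 15.6106, 33.2699, 42.8805]. Sign changes = RHP roots = 2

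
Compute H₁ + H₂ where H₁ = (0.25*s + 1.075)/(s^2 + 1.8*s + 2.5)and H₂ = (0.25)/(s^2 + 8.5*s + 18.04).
Parallel: H = H₁ + H₂ = (n₁·d₂ + n₂·d₁)/(d₁·d₂).
n₁·d₂ = 0.25*s^3 + 3.2*s^2 + 13.6475*s + 19.393. n₂·d₁ = 0.25*s^2 + 0.45*s + 0.625. Sum = 0.25*s^3 + 3.45*s^2 + 14.0975*s + 20.018. d₁·d₂ = s^4 + 10.3*s^3 + 35.84*s^2 + 53.722*s + 45.1.
H(s) = (0.25*s^3 + 3.45*s^2 + 14.0975*s + 20.018)/(s^4 + 10.3*s^3 + 35.84*s^2 + 53.722*s + 45.1)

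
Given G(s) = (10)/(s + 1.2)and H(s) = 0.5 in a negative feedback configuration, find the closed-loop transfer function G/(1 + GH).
Closed-loop T = G/(1+GH).
Numerator: G_num * H_den = 10.
Denominator: G_den * H_den + G_num * H_num = (s + 1.2) + (5) = s + 6.2.
T(s) = (10)/(s + 6.2)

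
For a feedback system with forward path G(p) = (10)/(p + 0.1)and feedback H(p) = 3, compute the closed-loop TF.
Closed-loop T = G/(1+GH).
Numerator: G_num * H_den = 10.
Denominator: G_den * H_den + G_num * H_num = (p + 0.1) + (30) = p + 30.1.
T(p) = (10)/(p + 30.1)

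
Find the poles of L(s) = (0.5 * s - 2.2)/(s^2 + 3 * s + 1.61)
Set denominator = 0: s^2 + 3*s + 1.61 = (s + 0.7)(s + 2.3) = 0 → Poles: -0.7, -2.3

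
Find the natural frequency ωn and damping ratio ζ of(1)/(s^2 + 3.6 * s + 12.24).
Underdamped: complex pole -1.8 + 3j. ωn = |pole| = 3.499, ζ = -Re(pole)/ωn = 0.5145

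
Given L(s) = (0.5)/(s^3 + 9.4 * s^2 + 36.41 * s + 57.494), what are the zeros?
Numerator is a nonzero constant (0.5) → Zeros: none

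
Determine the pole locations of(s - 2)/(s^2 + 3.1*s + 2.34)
Set denominator = 0: s^2 + 3.1*s + 2.34 = (s + 1.3)(s + 1.8) = 0 → Poles: -1.3, -1.8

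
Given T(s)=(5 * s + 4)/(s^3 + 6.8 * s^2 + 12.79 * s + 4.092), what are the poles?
Set denominator = 0: s^3 + 6.8*s^2 + 12.79*s + 4.092 = (s + 3.1)(s + 0.4)(s + 3.3) = 0 → Poles: -0.4, -3.1, -3.3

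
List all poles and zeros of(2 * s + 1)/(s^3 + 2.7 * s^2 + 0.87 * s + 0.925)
Set denominator = 0: s^3 + 2.7*s^2 + 0.87*s + 0.925 = (s + 2.5)(s^2 + 0.2*s + 0.37) = 0 → Poles: -0.1 + 0.6j, -0.1 - 0.6j, -2.5
Set numerator = 0: 2*s + 1 = 0 → Zeros: -0.5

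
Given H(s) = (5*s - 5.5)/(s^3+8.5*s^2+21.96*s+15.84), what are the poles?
Set denominator = 0: s^3 + 8.5*s^2 + 21.96*s + 15.84 = (s + 3.3)(s + 1.2)(s + 4) = 0 → Poles: -1.2, -3.3, -4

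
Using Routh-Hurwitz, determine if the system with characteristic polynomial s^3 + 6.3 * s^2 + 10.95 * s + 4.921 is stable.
Routh array:
s^3: [1, 10.95]; s^2: [6.3, 4.921]; s^1: [10.1689]; s^0: [4.921]
First column: [1, 6.3, 10.1689, 4.921]. Sign changes = 0.
Yes, stable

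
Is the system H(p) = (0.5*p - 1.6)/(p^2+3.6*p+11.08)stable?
Denominator: p^2 + 3.6*p + 11.08. Poles: -1.8 + 2.8j, -1.8 - 2.8j. All Re(p)<0: Yes (stable)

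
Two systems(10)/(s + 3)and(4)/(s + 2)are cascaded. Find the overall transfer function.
Series: H = H₁ · H₂ = (n₁·n₂)/(d₁·d₂).
Num: n₁·n₂ = 40. Den: d₁·d₂ = s^2 + 5*s + 6.
H(s) = (40)/(s^2 + 5*s + 6)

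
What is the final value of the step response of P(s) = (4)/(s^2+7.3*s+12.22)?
FVT: lim_{t→∞} y(t) = lim_{s→0} s*Y(s) where Y(s) = P(s)/s.
= lim_{s→0} P(s) = P(0) = num(0)/den(0) = 4/12.22 = 0.3273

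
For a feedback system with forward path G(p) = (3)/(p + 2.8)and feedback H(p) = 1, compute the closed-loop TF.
Closed-loop T = G/(1+GH).
Numerator: G_num * H_den = 3.
Denominator: G_den * H_den + G_num * H_num = (p + 2.8) + (3) = p + 5.8.
T(p) = (3)/(p + 5.8)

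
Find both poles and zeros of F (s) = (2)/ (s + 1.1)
Set denominator = 0: s + 1.1 = 0 → Poles: -1.1
Numerator is a nonzero constant (2) → Zeros: none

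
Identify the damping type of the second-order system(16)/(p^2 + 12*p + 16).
Standard form: ωn²/(p²+2ζωn·p+ωn²) gives ωn=4, ζ=1.5.
Overdamped (ζ = 1.5 > 1)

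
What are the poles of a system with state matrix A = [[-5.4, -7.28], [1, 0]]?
Eigenvalues solve det(λI - A) = 0.
Characteristic polynomial: λ^2 + 5.4*λ + 7.28 = 0.
Factor: (λ + 2.6)(λ + 2.8) = 0.
Roots: -2.6, -2.8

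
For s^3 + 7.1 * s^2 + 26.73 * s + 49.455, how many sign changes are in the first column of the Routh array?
Routh array:
s^3: [1, 26.73]; s^2: [7.1, 49.455]; s^1: [19.7645]; s^0: [49.455]
First column: [1, 7.1, 19.7645, 49.455]. Sign changes = 0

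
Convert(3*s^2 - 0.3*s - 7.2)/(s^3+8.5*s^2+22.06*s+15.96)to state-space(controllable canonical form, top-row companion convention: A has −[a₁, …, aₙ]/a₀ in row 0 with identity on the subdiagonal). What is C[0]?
Reachable canonical form: C = numerator coefficients (right-aligned, zero-padded to length n).
num = 3*s^2 - 0.3*s - 7.2, C = [[3, -0.3, -7.2]].
C[0] = 3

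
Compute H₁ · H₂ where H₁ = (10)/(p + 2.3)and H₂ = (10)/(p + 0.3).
Series: H = H₁ · H₂ = (n₁·n₂)/(d₁·d₂).
Num: n₁·n₂ = 100. Den: d₁·d₂ = p^2 + 2.6*p + 0.69.
H(p) = (100)/(p^2 + 2.6*p + 0.69)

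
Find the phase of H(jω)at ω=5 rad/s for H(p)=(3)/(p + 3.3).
Substitute p = j*5: H(j5) = 0.275843 - 0.417944j.
∠H(j5) = atan2(Im, Re) = atan2(-0.417944, 0.275843) = -56.58°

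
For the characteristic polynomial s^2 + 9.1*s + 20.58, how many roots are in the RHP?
s^2 + 9.1*s + 20.58 = (s + 4.9)(s + 4.2). Poles: -4.2, -4.9. RHP poles (Re>0): 0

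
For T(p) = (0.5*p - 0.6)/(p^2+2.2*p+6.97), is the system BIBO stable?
Denominator: p^2 + 2.2*p + 6.97. Poles: -1.1 + 2.4j, -1.1 - 2.4j. All Re(p)<0: Yes (stable)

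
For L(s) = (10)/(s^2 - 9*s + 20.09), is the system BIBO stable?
Denominator: s^2 - 9*s + 20.09 = (s - 4.9)(s - 4.1). Poles: 4.1, 4.9. All Re(p)<0: No (unstable)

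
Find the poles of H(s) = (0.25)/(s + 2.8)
Set denominator = 0: s + 2.8 = 0 → Poles: -2.8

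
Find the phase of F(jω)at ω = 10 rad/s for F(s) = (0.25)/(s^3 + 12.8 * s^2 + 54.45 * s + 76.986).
Substitute s = j*10: F(j10) = -0.000181755 + 6.88182e-05j.
∠F(j10) = atan2(Im, Re) = atan2(6.88182e-05, -0.000181755) = 159.26° (principal value).
Summing the individual angle contributions Σ∠(j10 − zᵢ) − Σ∠(j10 − pₖ) over the 0 zero(s) and 3 pole(s), each followed continuously from ω = 0 (DC phase referenced to (−180°, 180°]), gives -200.74°, i.e. the principal value - 360°. Continuous Bode phase = -200.74°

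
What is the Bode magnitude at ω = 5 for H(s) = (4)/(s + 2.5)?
Substitute s = j*5: H(j5) = 0.32 - 0.64j.
|H(j5)| = sqrt(Re² + Im²) = 0.7155.
20*log₁₀(0.7155) = -2.91 dB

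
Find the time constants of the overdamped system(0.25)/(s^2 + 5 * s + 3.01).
Overdamped: real poles at -4.3, -0.7. τ = -1/pole → τ₁ = 0.2326, τ₂ = 1.429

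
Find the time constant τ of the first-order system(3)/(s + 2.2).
First-order system: τ = -1/pole. Pole = -2.2. τ = -1/(-2.2) = 0.4545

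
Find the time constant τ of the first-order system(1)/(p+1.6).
First-order system: τ = -1/pole. Pole = -1.6. τ = -1/(-1.6) = 0.625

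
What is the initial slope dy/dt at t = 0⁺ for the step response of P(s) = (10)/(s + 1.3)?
IVT: y'(0⁺) = lim_{s→∞} s²·Y(s) = lim_{s→∞} s·P(s).
deg(num) = 0, deg(den) = 1, relative degree = 1, so s·P(s) → (leading num)/(leading den) = 10/1 = 10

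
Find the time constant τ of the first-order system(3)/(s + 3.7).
First-order system: τ = -1/pole. Pole = -3.7. τ = -1/(-3.7) = 0.2703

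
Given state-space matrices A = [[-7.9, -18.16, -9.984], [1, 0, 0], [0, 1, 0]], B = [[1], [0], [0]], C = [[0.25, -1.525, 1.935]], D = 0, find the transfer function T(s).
T(s) = C(sI - A)⁻¹B + D.
Characteristic polynomial det(sI - A) = s^3 + 7.9*s^2 + 18.16*s + 9.984.
Numerator from C·adj(sI-A)·B + D·det(sI-A) = 0.25*s^2 - 1.525*s + 1.935.
T(s) = (0.25*s^2 - 1.525*s + 1.935)/(s^3 + 7.9*s^2 + 18.16*s + 9.984)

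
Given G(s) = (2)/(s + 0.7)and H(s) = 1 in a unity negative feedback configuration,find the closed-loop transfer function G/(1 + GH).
Closed-loop T = G/(1+GH).
Numerator: G_num * H_den = 2.
Denominator: G_den * H_den + G_num * H_num = (s + 0.7) + (2) = s + 2.7.
T(s) = (2)/(s + 2.7)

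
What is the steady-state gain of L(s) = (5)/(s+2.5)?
DC gain = L(0) = num(0)/den(0) = 5/2.5 = 2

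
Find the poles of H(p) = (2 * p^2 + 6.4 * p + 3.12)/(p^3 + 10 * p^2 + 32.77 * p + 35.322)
Set denominator = 0: p^3 + 10*p^2 + 32.77*p + 35.322 = (p + 2.9)(p + 4.2)(p + 2.9) = 0 → Poles: -2.9, -2.9, -4.2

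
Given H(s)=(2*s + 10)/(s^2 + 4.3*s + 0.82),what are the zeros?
Set numerator = 0: 2*s + 10 = 0 → Zeros: -5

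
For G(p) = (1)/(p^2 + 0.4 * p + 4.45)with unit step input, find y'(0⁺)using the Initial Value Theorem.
IVT: y'(0⁺) = lim_{p→∞} p²·Y(p) = lim_{p→∞} p·G(p).
deg(num) = 0, deg(den) = 2, relative degree = 2 ≥ 2, so p·G(p) → 0. Initial slope = 0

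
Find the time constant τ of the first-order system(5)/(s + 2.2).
First-order system: τ = -1/pole. Pole = -2.2. τ = -1/(-2.2) = 0.4545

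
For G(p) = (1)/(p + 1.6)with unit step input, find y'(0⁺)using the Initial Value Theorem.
IVT: y'(0⁺) = lim_{p→∞} p²·Y(p) = lim_{p→∞} p·G(p).
deg(num) = 0, deg(den) = 1, relative degree = 1, so p·G(p) → (leading num)/(leading den) = 1/1 = 1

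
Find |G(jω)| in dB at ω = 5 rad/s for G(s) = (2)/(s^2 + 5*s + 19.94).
Substitute s = j*5: G(j5) = -0.0155548 - 0.0768517j.
|G(j5)| = sqrt(Re² + Im²) = 0.07841.
20*log₁₀(0.07841) = -22.11 dB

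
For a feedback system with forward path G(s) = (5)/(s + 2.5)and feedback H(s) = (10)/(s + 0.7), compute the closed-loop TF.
Closed-loop T = G/(1+GH).
Numerator: G_num * H_den = 5*s + 3.5.
Denominator: G_den * H_den + G_num * H_num = (s^2 + 3.2*s + 1.75) + (50) = s^2 + 3.2*s + 51.75.
T(s) = (5*s + 3.5)/(s^2 + 3.2*s + 51.75)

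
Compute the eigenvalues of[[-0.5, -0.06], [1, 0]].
Eigenvalues solve det(λI - A) = 0.
Characteristic polynomial: λ^2 + 0.5*λ + 0.06 = 0.
Factor: (λ + 0.3)(λ + 0.2) = 0.
Roots: -0.2, -0.3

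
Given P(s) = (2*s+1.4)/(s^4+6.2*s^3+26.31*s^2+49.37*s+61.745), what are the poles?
Set denominator = 0: s^4 + 6.2*s^3 + 26.31*s^2 + 49.37*s + 61.745 = (s^2 + 2.6*s + 5.3)(s^2 + 3.6*s + 11.65) = 0 → Poles: -1.3 + 1.9j, -1.3 - 1.9j, -1.8 + 2.9j, -1.8 - 2.9j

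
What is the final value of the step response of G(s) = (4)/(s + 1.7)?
FVT: lim_{t→∞} y(t) = lim_{s→0} s*Y(s) where Y(s) = G(s)/s.
= lim_{s→0} G(s) = G(0) = num(0)/den(0) = 4/1.7 = 2.353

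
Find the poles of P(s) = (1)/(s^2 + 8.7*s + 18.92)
Set denominator = 0: s^2 + 8.7*s + 18.92 = (s + 4.4)(s + 4.3) = 0 → Poles: -4.3, -4.4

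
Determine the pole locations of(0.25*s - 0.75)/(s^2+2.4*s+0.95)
Set denominator = 0: s^2 + 2.4*s + 0.95 = (s + 1.9)(s + 0.5) = 0 → Poles: -0.5, -1.9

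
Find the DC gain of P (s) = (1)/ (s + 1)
DC gain = P(0) = num(0)/den(0) = 1/1 = 1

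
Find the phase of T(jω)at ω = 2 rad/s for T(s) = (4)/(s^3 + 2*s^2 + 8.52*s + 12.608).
Substitute s = j*2: T(j2) = 0.179029 - 0.351221j.
∠T(j2) = atan2(Im, Re) = atan2(-0.351221, 0.179029) = -62.99°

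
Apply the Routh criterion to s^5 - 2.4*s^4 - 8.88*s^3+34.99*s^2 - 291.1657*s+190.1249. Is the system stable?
Routh array:
s^5: [1, -8.88, -291.1657]; s^4: [-2.4, 34.99, 190.1249]; s^3: [5.69917, -211.947]; s^2: [-54.2639, 190.1249]; s^1: [-191.979]; s^0: [190.1249]
First column: [1, -2.4, 5.69917, -54.2639, -191.979, 190.1249]. Sign changes = 4.
No, unstable (4 RHP root(s))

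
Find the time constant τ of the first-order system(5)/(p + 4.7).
First-order system: τ = -1/pole. Pole = -4.7. τ = -1/(-4.7) = 0.2128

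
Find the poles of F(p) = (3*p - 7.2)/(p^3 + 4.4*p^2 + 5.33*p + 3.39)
Set denominator = 0: p^3 + 4.4*p^2 + 5.33*p + 3.39 = (p + 3)(p^2 + 1.4*p + 1.13) = 0 → Poles: -0.7 + 0.8j, -0.7 - 0.8j, -3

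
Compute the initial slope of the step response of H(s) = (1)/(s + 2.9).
IVT: y'(0⁺) = lim_{s→∞} s²·Y(s) = lim_{s→∞} s·H(s).
deg(num) = 0, deg(den) = 1, relative degree = 1, so s·H(s) → (leading num)/(leading den) = 1/1 = 1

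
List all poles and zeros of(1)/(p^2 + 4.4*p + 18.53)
Set denominator = 0: p^2 + 4.4*p + 18.53 = 0 → Poles: -2.2 + 3.7j, -2.2 - 3.7j
Numerator is a nonzero constant (1) → Zeros: none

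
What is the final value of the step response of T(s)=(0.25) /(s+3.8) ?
FVT: lim_{t→∞} y(t) = lim_{s→0} s*Y(s) where Y(s) = T(s)/s.
= lim_{s→0} T(s) = T(0) = num(0)/den(0) = 0.25/3.8 = 0.06579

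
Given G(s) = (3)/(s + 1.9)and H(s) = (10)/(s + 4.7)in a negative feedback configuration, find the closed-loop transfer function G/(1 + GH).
Closed-loop T = G/(1+GH).
Numerator: G_num * H_den = 3*s + 14.1.
Denominator: G_den * H_den + G_num * H_num = (s^2 + 6.6*s + 8.93) + (30) = s^2 + 6.6*s + 38.93.
T(s) = (3*s + 14.1)/(s^2 + 6.6*s + 38.93)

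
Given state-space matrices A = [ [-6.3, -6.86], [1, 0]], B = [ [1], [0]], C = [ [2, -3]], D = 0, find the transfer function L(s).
L(s) = C(sI - A)⁻¹B + D.
Characteristic polynomial det(sI - A) = s^2 + 6.3*s + 6.86.
Numerator from C·adj(sI-A)·B + D·det(sI-A) = 2*s - 3.
L(s) = (2*s - 3)/(s^2 + 6.3*s + 6.86)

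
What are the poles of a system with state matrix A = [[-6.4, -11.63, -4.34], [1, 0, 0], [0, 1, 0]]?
Eigenvalues solve det(λI - A) = 0.
Characteristic polynomial: λ^3 + 6.4*λ^2 + 11.63*λ + 4.34 = 0.
Factor: (λ + 2.8)(λ + 3.1)(λ + 0.5) = 0.
Roots: -0.5, -2.8, -3.1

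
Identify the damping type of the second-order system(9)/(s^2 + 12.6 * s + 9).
Standard form: ωn²/(s²+2ζωn·s+ωn²) gives ωn=3, ζ=2.1.
Overdamped (ζ = 2.1 > 1)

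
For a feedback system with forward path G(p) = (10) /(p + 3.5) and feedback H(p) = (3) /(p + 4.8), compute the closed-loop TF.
Closed-loop T = G/(1+GH).
Numerator: G_num * H_den = 10*p + 48.
Denominator: G_den * H_den + G_num * H_num = (p^2 + 8.3*p + 16.8) + (30) = p^2 + 8.3*p + 46.8.
T(p) = (10*p + 48)/(p^2 + 8.3*p + 46.8)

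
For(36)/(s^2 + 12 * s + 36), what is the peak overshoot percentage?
Standard form: ωn²/(s²+2ζωn·s+ωn²) → ωn = 6, ζ = 1.
ζ ≥ 1, so the response is non-oscillatory: peak overshoot = 0%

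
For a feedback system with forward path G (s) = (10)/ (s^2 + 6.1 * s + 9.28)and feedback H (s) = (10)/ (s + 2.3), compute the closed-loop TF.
Closed-loop T = G/(1+GH).
Numerator: G_num * H_den = 10*s + 23.
Denominator: G_den * H_den + G_num * H_num = (s^3 + 8.4*s^2 + 23.31*s + 21.344) + (100) = s^3 + 8.4*s^2 + 23.31*s + 121.344.
T(s) = (10*s + 23)/(s^3 + 8.4*s^2 + 23.31*s + 121.344)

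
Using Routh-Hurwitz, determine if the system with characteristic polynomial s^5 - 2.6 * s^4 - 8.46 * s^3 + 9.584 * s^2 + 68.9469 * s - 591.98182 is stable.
Routh array:
s^5: [1, -8.46, 68.9469]; s^4: [-2.6, 9.584, -591.98182]; s^3: [-4.77385, -158.738]; s^2: [96.0384, -591.98182]; s^1: [-188.164]; s^0: [-591.98182]
First column: [1, -2.6, -4.77385, 96.0384, -188.164, -591.98182]. Sign changes = 3.
No, unstable (3 RHP root(s))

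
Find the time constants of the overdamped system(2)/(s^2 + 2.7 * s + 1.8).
Overdamped: real poles at -1.5, -1.2. τ = -1/pole → τ₁ = 0.6667, τ₂ = 0.8333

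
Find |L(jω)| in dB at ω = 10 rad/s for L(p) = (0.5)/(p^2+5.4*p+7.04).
Substitute p = j*10: L(j10) = -0.00402161 - 0.00233613j.
|L(j10)| = sqrt(Re² + Im²) = 0.004651.
20*log₁₀(0.004651) = -46.65 dB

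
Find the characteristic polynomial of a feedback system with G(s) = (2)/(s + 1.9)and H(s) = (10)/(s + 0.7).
Characteristic poly = G_den * H_den + G_num * H_num = (s^2 + 2.6*s + 1.33) + (20) = s^2 + 2.6*s + 21.33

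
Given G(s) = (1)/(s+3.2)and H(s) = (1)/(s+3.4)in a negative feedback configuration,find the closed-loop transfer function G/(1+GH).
Closed-loop T = G/(1+GH).
Numerator: G_num * H_den = s + 3.4.
Denominator: G_den * H_den + G_num * H_num = (s^2 + 6.6*s + 10.88) + (1) = s^2 + 6.6*s + 11.88.
T(s) = (s + 3.4)/(s^2 + 6.6*s + 11.88)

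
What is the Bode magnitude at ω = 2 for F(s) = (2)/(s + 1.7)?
Substitute s = j*2: F(j2) = 0.493469 - 0.580552j.
|F(j2)| = sqrt(Re² + Im²) = 0.7619.
20*log₁₀(0.7619) = -2.36 dB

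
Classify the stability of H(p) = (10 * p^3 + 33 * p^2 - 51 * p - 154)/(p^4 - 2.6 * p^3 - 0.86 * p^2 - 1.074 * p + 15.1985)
Denominator: p^4 - 2.6*p^3 - 0.86*p^2 - 1.074*p + 15.1985 = (p^2 - 4.6*p + 5.65)(p^2 + 2*p + 2.69). Poles: -1 + 1.3j, -1 - 1.3j, 2.3 + 0.6j, 2.3 - 0.6j. Unstable (2 pole(s) in RHP)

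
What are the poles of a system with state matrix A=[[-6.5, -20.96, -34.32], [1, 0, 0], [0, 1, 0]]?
Eigenvalues solve det(λI - A) = 0.
Characteristic polynomial: λ^3 + 6.5*λ^2 + 20.96*λ + 34.32 = 0.
Factor: (λ + 3.3)(λ^2 + 3.2*λ + 10.4) = 0.
Roots: -1.6 + 2.8j, -1.6 - 2.8j, -3.3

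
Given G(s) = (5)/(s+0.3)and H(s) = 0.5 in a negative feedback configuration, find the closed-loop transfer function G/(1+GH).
Closed-loop T = G/(1+GH).
Numerator: G_num * H_den = 5.
Denominator: G_den * H_den + G_num * H_num = (s + 0.3) + (2.5) = s + 2.8.
T(s) = (5)/(s + 2.8)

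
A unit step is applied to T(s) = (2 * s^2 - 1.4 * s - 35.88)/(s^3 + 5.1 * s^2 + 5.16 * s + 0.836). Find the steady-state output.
FVT: lim_{t→∞} y(t) = lim_{s→0} s*Y(s) where Y(s) = T(s)/s.
= lim_{s→0} T(s) = T(0) = num(0)/den(0) = -35.88/0.836 = -42.92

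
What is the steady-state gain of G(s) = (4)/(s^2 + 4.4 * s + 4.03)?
DC gain = G(0) = num(0)/den(0) = 4/4.03 = 0.9926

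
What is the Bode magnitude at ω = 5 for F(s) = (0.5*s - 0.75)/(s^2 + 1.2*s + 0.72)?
Substitute s = j*5: F(j5) = 0.053092 - 0.0898455j.
|F(j5)| = sqrt(Re² + Im²) = 0.1044.
20*log₁₀(0.1044) = -19.63 dB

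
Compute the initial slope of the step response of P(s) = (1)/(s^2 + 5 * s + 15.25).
IVT: y'(0⁺) = lim_{s→∞} s²·Y(s) = lim_{s→∞} s·P(s).
deg(num) = 0, deg(den) = 2, relative degree = 2 ≥ 2, so s·P(s) → 0. Initial slope = 0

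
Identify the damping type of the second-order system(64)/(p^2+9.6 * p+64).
Standard form: ωn²/(p²+2ζωn·p+ωn²) gives ωn=8, ζ=0.6.
Underdamped (ζ = 0.6 < 1)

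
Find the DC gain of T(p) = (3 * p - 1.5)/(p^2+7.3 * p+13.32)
DC gain = T(0) = num(0)/den(0) = -1.5/13.32 = -0.1126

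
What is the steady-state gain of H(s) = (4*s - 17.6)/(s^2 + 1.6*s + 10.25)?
DC gain = H(0) = num(0)/den(0) = -17.6/10.25 = -1.717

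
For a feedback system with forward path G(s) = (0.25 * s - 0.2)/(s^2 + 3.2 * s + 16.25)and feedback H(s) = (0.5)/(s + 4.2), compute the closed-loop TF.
Closed-loop T = G/(1+GH).
Numerator: G_num * H_den = 0.25*s^2 + 0.85*s - 0.84.
Denominator: G_den * H_den + G_num * H_num = (s^3 + 7.4*s^2 + 29.69*s + 68.25) + (0.125*s - 0.1) = s^3 + 7.4*s^2 + 29.815*s + 68.15.
T(s) = (0.25*s^2 + 0.85*s - 0.84)/(s^3 + 7.4*s^2 + 29.815*s + 68.15)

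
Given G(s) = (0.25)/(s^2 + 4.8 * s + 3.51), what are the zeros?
Numerator is a nonzero constant (0.25) → Zeros: none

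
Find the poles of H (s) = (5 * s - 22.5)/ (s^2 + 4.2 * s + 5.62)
Set denominator = 0: s^2 + 4.2*s + 5.62 = 0 → Poles: -2.1 + 1.1j, -2.1 - 1.1j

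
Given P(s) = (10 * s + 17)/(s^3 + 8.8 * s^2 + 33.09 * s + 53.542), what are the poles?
Set denominator = 0: s^3 + 8.8*s^2 + 33.09*s + 53.542 = (s + 3.8)(s^2 + 5*s + 14.09) = 0 → Poles: -2.5 + 2.8j, -2.5 - 2.8j, -3.8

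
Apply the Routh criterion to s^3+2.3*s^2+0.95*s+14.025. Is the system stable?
Routh array:
s^3: [1, 0.95]; s^2: [2.3, 14.025]; s^1: [-5.14783]; s^0: [14.025]
First column: [1, 2.3, -5.14783, 14.025]. Sign changes = 2.
No, unstable (2 RHP root(s))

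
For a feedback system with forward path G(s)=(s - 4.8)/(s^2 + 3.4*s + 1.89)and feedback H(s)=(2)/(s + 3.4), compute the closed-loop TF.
Closed-loop T = G/(1+GH).
Numerator: G_num * H_den = s^2 - 1.4*s - 16.32.
Denominator: G_den * H_den + G_num * H_num = (s^3 + 6.8*s^2 + 13.45*s + 6.426) + (2*s - 9.6) = s^3 + 6.8*s^2 + 15.45*s - 3.174.
T(s) = (s^2 - 1.4*s - 16.32)/(s^3 + 6.8*s^2 + 15.45*s - 3.174)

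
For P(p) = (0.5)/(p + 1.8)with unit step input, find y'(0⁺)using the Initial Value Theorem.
IVT: y'(0⁺) = lim_{p→∞} p²·Y(p) = lim_{p→∞} p·P(p).
deg(num) = 0, deg(den) = 1, relative degree = 1, so p·P(p) → (leading num)/(leading den) = 0.5/1 = 0.5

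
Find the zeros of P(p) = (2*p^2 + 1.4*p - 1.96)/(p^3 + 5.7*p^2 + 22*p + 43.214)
Set numerator = 0: 2*p^2 + 1.4*p - 1.96 = 2*(p - 0.7)(p + 1.4) = 0 → Zeros: -1.4, 0.7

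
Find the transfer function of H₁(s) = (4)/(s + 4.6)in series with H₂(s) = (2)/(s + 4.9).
Series: H = H₁ · H₂ = (n₁·n₂)/(d₁·d₂).
Num: n₁·n₂ = 8. Den: d₁·d₂ = s^2 + 9.5*s + 22.54.
H(s) = (8)/(s^2 + 9.5*s + 22.54)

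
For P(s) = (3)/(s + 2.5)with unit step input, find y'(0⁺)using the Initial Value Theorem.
IVT: y'(0⁺) = lim_{s→∞} s²·Y(s) = lim_{s→∞} s·P(s).
deg(num) = 0, deg(den) = 1, relative degree = 1, so s·P(s) → (leading num)/(leading den) = 3/1 = 3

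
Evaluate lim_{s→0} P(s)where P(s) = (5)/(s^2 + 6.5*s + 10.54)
DC gain = P(0) = num(0)/den(0) = 5/10.54 = 0.4744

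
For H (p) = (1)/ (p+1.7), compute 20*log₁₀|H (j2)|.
Substitute p = j*2: H(j2) = 0.246734 - 0.290276j.
|H(j2)| = sqrt(Re² + Im²) = 0.381.
20*log₁₀(0.381) = -8.38 dB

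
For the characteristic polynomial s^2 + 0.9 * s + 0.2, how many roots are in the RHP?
s^2 + 0.9*s + 0.2 = (s + 0.4)(s + 0.5). Poles: -0.4, -0.5. RHP poles (Re>0): 0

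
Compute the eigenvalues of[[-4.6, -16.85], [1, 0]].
Eigenvalues solve det(λI - A) = 0.
Characteristic polynomial: λ^2 + 4.6*λ + 16.85 = 0.
Roots: -2.3 + 3.4j, -2.3 - 3.4j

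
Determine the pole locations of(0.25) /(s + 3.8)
Set denominator = 0: s + 3.8 = 0 → Poles: -3.8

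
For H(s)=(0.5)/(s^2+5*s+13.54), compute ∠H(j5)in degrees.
Substitute s = j*5: H(j5) = -0.00757604 - 0.0165271j.
∠H(j5) = atan2(Im, Re) = atan2(-0.0165271, -0.00757604) = -114.63°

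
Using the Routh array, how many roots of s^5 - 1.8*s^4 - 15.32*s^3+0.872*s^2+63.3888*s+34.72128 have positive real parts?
Routh array:
s^5: [1, -15.32, 63.3888]; s^4: [-1.8, 0.872, 34.72128]; s^3: [-14.8356, 82.6784]; s^2: [-9.15938, 34.72128]; s^1: [26.4399]; s^0: [34.72128]
First column: [1, -1.8, -14.8356, -9.15938, 26.4399, 34.72128]. Sign changes = RHP roots = 2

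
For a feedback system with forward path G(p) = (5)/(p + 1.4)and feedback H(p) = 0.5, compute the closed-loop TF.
Closed-loop T = G/(1+GH).
Numerator: G_num * H_den = 5.
Denominator: G_den * H_den + G_num * H_num = (p + 1.4) + (2.5) = p + 3.9.
T(p) = (5)/(p + 3.9)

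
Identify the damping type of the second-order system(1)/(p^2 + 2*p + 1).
Standard form: ωn²/(p²+2ζωn·p+ωn²) gives ωn=1, ζ=1.
Critically damped (ζ = 1)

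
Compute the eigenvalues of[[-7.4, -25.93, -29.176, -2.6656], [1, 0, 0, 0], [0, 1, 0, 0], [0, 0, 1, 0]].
Eigenvalues solve det(λI - A) = 0.
Characteristic polynomial: λ^4 + 7.4*λ^3 + 25.93*λ^2 + 29.176*λ + 2.6656 = 0.
Factor: (λ + 1.7)(λ + 0.1)(λ^2 + 5.6*λ + 15.68) = 0.
Roots: -0.1, -1.7, -2.8 + 2.8j, -2.8 - 2.8j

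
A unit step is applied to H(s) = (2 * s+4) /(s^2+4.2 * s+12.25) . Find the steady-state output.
FVT: lim_{t→∞} y(t) = lim_{s→0} s*Y(s) where Y(s) = H(s)/s.
= lim_{s→0} H(s) = H(0) = num(0)/den(0) = 4/12.25 = 0.3265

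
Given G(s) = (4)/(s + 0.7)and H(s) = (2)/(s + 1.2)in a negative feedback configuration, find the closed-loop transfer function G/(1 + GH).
Closed-loop T = G/(1+GH).
Numerator: G_num * H_den = 4*s + 4.8.
Denominator: G_den * H_den + G_num * H_num = (s^2 + 1.9*s + 0.84) + (8) = s^2 + 1.9*s + 8.84.
T(s) = (4*s + 4.8)/(s^2 + 1.9*s + 8.84)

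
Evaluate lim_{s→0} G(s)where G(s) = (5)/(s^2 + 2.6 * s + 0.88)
DC gain = G(0) = num(0)/den(0) = 5/0.88 = 5.682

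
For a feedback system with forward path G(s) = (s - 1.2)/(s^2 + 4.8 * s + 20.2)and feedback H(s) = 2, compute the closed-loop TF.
Closed-loop T = G/(1+GH).
Numerator: G_num * H_den = s - 1.2.
Denominator: G_den * H_den + G_num * H_num = (s^2 + 4.8*s + 20.2) + (2*s - 2.4) = s^2 + 6.8*s + 17.8.
T(s) = (s - 1.2)/(s^2 + 6.8*s + 17.8)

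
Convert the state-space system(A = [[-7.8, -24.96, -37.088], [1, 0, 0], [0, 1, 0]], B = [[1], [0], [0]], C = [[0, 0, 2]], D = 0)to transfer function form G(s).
G(s) = C(sI - A)⁻¹B + D.
Characteristic polynomial det(sI - A) = s^3 + 7.8*s^2 + 24.96*s + 37.088.
Numerator from C·adj(sI-A)·B + D·det(sI-A) = 2.
G(s) = (2)/(s^3 + 7.8*s^2 + 24.96*s + 37.088)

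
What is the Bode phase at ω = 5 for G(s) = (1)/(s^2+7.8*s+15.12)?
Substitute s = j*5: G(j5) = -0.00610399 - 0.0240947j.
∠G(j5) = atan2(Im, Re) = atan2(-0.0240947, -0.00610399) = -104.22°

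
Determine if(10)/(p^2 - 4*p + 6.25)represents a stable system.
Denominator: p^2 - 4*p + 6.25. Poles: 2 + 1.5j, 2 - 1.5j. All Re(p)<0: No (unstable)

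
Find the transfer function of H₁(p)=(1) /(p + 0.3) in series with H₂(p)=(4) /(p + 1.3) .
Series: H = H₁ · H₂ = (n₁·n₂)/(d₁·d₂).
Num: n₁·n₂ = 4. Den: d₁·d₂ = p^2 + 1.6*p + 0.39.
H(p) = (4)/(p^2 + 1.6*p + 0.39)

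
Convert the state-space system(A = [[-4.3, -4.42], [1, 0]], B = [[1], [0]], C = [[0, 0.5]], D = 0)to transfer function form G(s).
G(s) = C(sI - A)⁻¹B + D.
Characteristic polynomial det(sI - A) = s^2 + 4.3*s + 4.42.
Numerator from C·adj(sI-A)·B + D·det(sI-A) = 0.5.
G(s) = (0.5)/(s^2 + 4.3*s + 4.42)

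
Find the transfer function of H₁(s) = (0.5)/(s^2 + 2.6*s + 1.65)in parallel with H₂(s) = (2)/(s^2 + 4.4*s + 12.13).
Parallel: H = H₁ + H₂ = (n₁·d₂ + n₂·d₁)/(d₁·d₂).
n₁·d₂ = 0.5*s^2 + 2.2*s + 6.065. n₂·d₁ = 2*s^2 + 5.2*s + 3.3. Sum = 2.5*s^2 + 7.4*s + 9.365. d₁·d₂ = s^4 + 7*s^3 + 25.22*s^2 + 38.798*s + 20.0145.
H(s) = (2.5*s^2 + 7.4*s + 9.365)/(s^4 + 7*s^3 + 25.22*s^2 + 38.798*s + 20.0145)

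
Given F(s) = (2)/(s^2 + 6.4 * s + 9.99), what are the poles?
Set denominator = 0: s^2 + 6.4*s + 9.99 = (s + 3.7)(s + 2.7) = 0 → Poles: -2.7, -3.7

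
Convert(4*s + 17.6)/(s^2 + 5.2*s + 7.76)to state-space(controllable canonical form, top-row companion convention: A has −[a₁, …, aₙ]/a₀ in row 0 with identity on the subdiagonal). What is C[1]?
Reachable canonical form: C = numerator coefficients (right-aligned, zero-padded to length n).
num = 4*s + 17.6, C = [[4, 17.6]].
C[1] = 17.6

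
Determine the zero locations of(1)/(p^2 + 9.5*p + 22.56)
Numerator is a nonzero constant (1) → Zeros: none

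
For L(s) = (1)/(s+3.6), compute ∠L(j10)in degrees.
Substitute s = j*10: L(j10) = 0.0318697 - 0.0885269j.
∠L(j10) = atan2(Im, Re) = atan2(-0.0885269, 0.0318697) = -70.20°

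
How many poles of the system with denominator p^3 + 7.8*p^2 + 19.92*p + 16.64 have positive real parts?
p^3 + 7.8*p^2 + 19.92*p + 16.64 = (p + 2)(p + 3.2)(p + 2.6). Poles: -2, -2.6, -3.2. RHP poles (Re>0): 0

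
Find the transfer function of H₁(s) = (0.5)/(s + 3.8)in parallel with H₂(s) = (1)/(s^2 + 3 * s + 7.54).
Parallel: H = H₁ + H₂ = (n₁·d₂ + n₂·d₁)/(d₁·d₂).
n₁·d₂ = 0.5*s^2 + 1.5*s + 3.77. n₂·d₁ = s + 3.8. Sum = 0.5*s^2 + 2.5*s + 7.57. d₁·d₂ = s^3 + 6.8*s^2 + 18.94*s + 28.652.
H(s) = (0.5*s^2 + 2.5*s + 7.57)/(s^3 + 6.8*s^2 + 18.94*s + 28.652)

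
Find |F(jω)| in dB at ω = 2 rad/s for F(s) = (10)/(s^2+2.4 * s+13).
Substitute s = j*2: F(j2) = 0.865052 - 0.461361j.
|F(j2)| = sqrt(Re² + Im²) = 0.9804.
20*log₁₀(0.9804) = -0.17 dB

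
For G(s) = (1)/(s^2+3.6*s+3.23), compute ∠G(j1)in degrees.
Substitute s = j*1: G(j1) = 0.124352 - 0.200748j.
∠G(j1) = atan2(Im, Re) = atan2(-0.200748, 0.124352) = -58.22°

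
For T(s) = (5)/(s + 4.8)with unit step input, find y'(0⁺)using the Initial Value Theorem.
IVT: y'(0⁺) = lim_{s→∞} s²·Y(s) = lim_{s→∞} s·T(s).
deg(num) = 0, deg(den) = 1, relative degree = 1, so s·T(s) → (leading num)/(leading den) = 5/1 = 5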